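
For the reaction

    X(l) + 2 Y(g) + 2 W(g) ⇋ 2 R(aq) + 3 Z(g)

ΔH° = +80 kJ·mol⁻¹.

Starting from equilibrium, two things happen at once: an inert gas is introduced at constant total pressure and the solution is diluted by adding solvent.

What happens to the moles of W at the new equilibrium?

cannot be determined

Adding inert gas at constant total pressure expands the volume and lowers every reacting partial pressure. With Δn_gas = 3 − 4 = -1, Q moves away from K toward the side with fewer gas moles, so the system shifts toward the side with more gas moles — to the left.
Dilution lowers every aqueous concentration by the same factor. Δn_aq = 2 − 0 = +2, so the system shifts toward the side with more dissolved moles — to the right.
The two effects oppose each other, so the net shift — and hence the change in W — cannot be determined from the given information.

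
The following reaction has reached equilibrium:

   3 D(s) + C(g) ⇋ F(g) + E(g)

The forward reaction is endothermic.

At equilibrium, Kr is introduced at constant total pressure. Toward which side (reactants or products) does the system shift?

Adding inert gas at constant total pressure expands the volume and lowers every reacting partial pressure. With Δn_gas = 2 − 1 = +1, Q moves away from K toward the side with fewer gas moles, so the system shifts toward the side with more gas moles — to the right.

right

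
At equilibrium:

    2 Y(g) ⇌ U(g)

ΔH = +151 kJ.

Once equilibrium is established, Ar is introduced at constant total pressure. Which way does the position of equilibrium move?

left

Adding inert gas at constant total pressure expands the volume and lowers every reacting partial pressure. With Δn_gas = 1 − 2 = -1, Q moves away from K toward the side with fewer gas moles, so the system shifts toward the side with more gas moles — to the left.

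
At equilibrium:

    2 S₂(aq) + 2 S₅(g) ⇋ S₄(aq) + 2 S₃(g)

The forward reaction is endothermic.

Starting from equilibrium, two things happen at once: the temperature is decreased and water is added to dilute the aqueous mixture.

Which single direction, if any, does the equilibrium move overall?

left

The forward reaction is endothermic. Lowering T favours the exothermic direction — shift to the left.
Dilution lowers every aqueous concentration by the same factor. Δn_aq = 1 − 2 = -1, so the system shifts toward the side with more dissolved moles — to the left.
All effects act in the same direction — net shift to the left.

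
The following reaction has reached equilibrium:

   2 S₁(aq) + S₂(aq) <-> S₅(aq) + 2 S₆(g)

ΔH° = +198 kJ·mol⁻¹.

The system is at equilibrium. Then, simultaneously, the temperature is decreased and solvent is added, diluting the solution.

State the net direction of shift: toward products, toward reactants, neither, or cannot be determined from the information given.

The forward reaction is endothermic. Lowering T favours the exothermic direction — shift to the left.
Dilution lowers every aqueous concentration by the same factor. Δn_aq = 1 − 3 = -2, so the system shifts toward the side with more dissolved moles — to the left.
All effects act in the same direction — net shift to the left.

left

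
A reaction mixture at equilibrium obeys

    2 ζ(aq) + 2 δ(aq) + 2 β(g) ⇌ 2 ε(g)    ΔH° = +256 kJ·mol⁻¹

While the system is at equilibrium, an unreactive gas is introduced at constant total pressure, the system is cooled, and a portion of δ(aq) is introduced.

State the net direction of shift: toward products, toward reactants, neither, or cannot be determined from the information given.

cannot be determined

Adding inert gas at constant total pressure expands the volume, scaling every reacting partial pressure by the same factor. Δn_gas = 2 − 2 = 0, so Q is unchanged — no shift.
The forward reaction is endothermic. Lowering T favours the exothermic direction — shift to the left.
Adding δ (aq), a reactant, drives the reaction to the right.
The individual effects push in opposite directions; without quantitative information the net direction cannot be determined.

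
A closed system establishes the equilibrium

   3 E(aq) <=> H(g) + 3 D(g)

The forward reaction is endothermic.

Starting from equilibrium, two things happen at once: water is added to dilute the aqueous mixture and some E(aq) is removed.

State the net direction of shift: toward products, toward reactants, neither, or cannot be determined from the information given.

Dilution lowers every aqueous concentration by the same factor. Δn_aq = 0 − 3 = -3, so the system shifts toward the side with more dissolved moles — to the left.
Removing E (aq), a reactant, drives the reaction to the left.
All effects act in the same direction — net shift to the left.

left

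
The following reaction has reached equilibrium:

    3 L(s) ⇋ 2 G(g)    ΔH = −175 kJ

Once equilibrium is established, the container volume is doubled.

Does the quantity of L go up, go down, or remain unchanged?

decreases

Gas moles: reactants 0, products 2 (Δn_gas = +2). Expansion shifts the system toward the side with more moles of gas — to the right.
The net shift is to the right. L is a reactant, so its amount decreases.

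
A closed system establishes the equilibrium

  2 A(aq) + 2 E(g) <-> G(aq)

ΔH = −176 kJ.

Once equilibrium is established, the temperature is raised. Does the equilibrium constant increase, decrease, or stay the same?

K depends on temperature via the van 't Hoff relation. The forward reaction is exothermic, so raising T decreases K.

decreases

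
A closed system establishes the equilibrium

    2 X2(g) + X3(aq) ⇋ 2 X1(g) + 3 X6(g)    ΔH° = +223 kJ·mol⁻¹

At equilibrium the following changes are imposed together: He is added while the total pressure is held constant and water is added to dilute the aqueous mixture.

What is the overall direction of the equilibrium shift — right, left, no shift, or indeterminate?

Adding inert gas at constant total pressure expands the volume and lowers every reacting partial pressure. With Δn_gas = 5 − 2 = +3, Q moves away from K toward the side with fewer gas moles, so the system shifts toward the side with more gas moles — to the right.
Dilution lowers every aqueous concentration by the same factor. Δn_aq = 0 − 1 = -1, so the system shifts toward the side with more dissolved moles — to the left.
The individual effects push in opposite directions; without quantitative information the net direction cannot be determined.

cannot be determined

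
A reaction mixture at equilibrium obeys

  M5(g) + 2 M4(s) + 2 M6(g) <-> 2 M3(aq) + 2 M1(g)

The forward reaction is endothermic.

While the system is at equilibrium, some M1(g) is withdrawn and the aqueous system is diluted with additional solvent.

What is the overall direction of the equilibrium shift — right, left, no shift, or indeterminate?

Removing M1 (g), a product, drives the reaction to the right.
Dilution lowers every aqueous concentration by the same factor. Δn_aq = 2 − 0 = +2, so the system shifts toward the side with more dissolved moles — to the right.
All effects act in the same direction — net shift to the right.

right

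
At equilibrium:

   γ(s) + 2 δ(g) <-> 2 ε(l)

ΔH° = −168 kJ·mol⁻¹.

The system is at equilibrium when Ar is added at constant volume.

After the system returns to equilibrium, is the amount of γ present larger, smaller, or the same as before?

unchanged

At constant volume, adding an inert gas leaves every reacting species' partial pressure unchanged, so Q is unchanged — no shift from this change.
No net shift occurs, so the amount of γ is unchanged.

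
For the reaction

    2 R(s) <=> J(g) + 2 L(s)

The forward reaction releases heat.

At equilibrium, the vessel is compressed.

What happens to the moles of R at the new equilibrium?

Gas moles: reactants 0, products 1 (Δn_gas = +1). Compression shifts the system toward the side with fewer moles of gas — to the left.
The net shift is to the left. R is a reactant, so its amount increases.

increases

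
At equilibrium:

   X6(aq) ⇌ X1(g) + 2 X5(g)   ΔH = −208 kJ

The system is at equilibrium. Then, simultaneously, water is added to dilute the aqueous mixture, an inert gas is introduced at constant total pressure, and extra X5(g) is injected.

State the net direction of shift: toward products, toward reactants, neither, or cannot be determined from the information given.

Dilution lowers every aqueous concentration by the same factor. Δn_aq = 0 − 1 = -1, so the system shifts toward the side with more dissolved moles — to the left.
Adding inert gas at constant total pressure expands the volume and lowers every reacting partial pressure. With Δn_gas = 3 − 0 = +3, Q moves away from K toward the side with fewer gas moles, so the system shifts toward the side with more gas moles — to the right.
Adding X5 (g), a product, drives the reaction to the left.
The individual effects push in opposite directions; without quantitative information the net direction cannot be determined.

cannot be determined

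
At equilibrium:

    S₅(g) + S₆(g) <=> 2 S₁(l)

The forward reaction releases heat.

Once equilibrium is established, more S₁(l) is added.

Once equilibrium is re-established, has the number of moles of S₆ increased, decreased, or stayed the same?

S₁ is a pure liquid; its activity is 1 regardless of amount, so Q is unaffected — no shift from this change.
No net shift occurs, so the amount of S₆ is unchanged.

unchanged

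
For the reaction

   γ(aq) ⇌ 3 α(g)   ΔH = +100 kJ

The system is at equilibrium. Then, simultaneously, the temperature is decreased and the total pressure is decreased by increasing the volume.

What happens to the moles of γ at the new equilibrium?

The forward reaction is endothermic. Lowering T favours the exothermic direction — shift to the left.
Gas moles: reactants 0, products 3 (Δn_gas = +3). Expansion shifts the system toward the side with more moles of gas — to the right.
The two effects oppose each other, so the net shift — and hence the change in γ — cannot be determined from the given information.

cannot be determined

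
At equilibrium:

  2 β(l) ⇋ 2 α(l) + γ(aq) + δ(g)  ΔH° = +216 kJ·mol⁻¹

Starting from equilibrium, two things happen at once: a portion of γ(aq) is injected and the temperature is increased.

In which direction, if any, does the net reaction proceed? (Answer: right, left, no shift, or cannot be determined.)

cannot be determined

Adding γ (aq), a product, drives the reaction to the left.
The forward reaction is endothermic. Raising T favours the endothermic direction — shift to the right.
The individual effects push in opposite directions; without quantitative information the net direction cannot be determined.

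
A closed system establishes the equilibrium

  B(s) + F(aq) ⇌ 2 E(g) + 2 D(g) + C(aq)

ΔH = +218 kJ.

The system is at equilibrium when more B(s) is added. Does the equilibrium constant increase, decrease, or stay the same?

The equilibrium constant depends only on temperature. This perturbation changes neither the position of equilibrium nor K.

unchanged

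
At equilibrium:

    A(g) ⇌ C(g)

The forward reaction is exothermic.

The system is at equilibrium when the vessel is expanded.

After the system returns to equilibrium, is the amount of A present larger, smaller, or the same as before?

Gas moles: reactants 1, products 1. Δn_gas = 0, so a volume change leaves Q equal to K — no shift from this change.
No net shift occurs, so the amount of A is unchanged.

unchanged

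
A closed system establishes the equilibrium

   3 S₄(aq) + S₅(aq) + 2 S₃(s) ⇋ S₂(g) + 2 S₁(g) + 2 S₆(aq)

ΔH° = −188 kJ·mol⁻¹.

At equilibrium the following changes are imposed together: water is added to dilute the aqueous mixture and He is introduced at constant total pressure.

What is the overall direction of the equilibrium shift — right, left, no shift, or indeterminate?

Dilution lowers every aqueous concentration by the same factor. Δn_aq = 2 − 4 = -2, so the system shifts toward the side with more dissolved moles — to the left.
Adding inert gas at constant total pressure expands the volume and lowers every reacting partial pressure. With Δn_gas = 3 − 0 = +3, Q moves away from K toward the side with fewer gas moles, so the system shifts toward the side with more gas moles — to the right.
The individual effects push in opposite directions; without quantitative information the net direction cannot be determined.

cannot be determined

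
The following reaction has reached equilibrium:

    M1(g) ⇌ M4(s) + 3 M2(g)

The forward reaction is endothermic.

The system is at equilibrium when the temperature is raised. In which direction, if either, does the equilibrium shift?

The forward reaction is endothermic. Raising T favours the endothermic direction — shift to the right.

right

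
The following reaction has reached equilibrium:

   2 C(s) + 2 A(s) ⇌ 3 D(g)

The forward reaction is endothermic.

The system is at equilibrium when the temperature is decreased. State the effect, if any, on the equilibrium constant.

K depends on temperature via the van 't Hoff relation. The forward reaction is endothermic, so lowering T decreases K.

decreases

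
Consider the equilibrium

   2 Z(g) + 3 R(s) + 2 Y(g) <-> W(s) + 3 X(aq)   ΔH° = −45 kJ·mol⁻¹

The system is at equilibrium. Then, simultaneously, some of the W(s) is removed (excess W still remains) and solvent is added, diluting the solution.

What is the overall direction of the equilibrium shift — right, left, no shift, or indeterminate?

W is a pure solid; its activity is 1 regardless of amount, so Q is unaffected — no shift from this change.
Dilution lowers every aqueous concentration by the same factor. Δn_aq = 3 − 0 = +3, so the system shifts toward the side with more dissolved moles — to the right.
Only the nonzero effect(s) matter; the net shift is to the right.

right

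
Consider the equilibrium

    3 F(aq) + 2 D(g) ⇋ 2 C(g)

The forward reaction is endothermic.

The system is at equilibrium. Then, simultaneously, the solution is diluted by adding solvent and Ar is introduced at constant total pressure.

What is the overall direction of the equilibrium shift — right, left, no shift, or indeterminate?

left

Dilution lowers every aqueous concentration by the same factor. Δn_aq = 0 − 3 = -3, so the system shifts toward the side with more dissolved moles — to the left.
Adding inert gas at constant total pressure expands the volume, scaling every reacting partial pressure by the same factor. Δn_gas = 2 − 2 = 0, so Q is unchanged — no shift.
Only the nonzero effect(s) matter; the net shift is to the left.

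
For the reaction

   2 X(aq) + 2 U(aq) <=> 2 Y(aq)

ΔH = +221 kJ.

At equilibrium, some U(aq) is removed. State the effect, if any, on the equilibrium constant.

unchanged

The equilibrium constant depends only on temperature. This perturbation may move the position of equilibrium, but since T is unchanged, K itself is unchanged.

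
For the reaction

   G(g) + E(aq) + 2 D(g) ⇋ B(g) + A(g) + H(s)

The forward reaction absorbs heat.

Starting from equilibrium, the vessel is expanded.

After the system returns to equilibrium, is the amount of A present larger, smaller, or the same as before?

decreases

Gas moles: reactants 3, products 2 (Δn_gas = -1). Expansion shifts the system toward the side with more moles of gas — to the left.
The net shift is to the left. A is a product, so its amount decreases.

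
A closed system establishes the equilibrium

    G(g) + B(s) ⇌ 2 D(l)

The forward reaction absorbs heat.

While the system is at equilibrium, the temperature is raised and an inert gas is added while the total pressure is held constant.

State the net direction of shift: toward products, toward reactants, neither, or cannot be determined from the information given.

The forward reaction is endothermic. Raising T favours the endothermic direction — shift to the right.
Adding inert gas at constant total pressure expands the volume and lowers every reacting partial pressure. With Δn_gas = 0 − 1 = -1, Q moves away from K toward the side with fewer gas moles, so the system shifts toward the side with more gas moles — to the left.
The individual effects push in opposite directions; without quantitative information the net direction cannot be determined.

cannot be determined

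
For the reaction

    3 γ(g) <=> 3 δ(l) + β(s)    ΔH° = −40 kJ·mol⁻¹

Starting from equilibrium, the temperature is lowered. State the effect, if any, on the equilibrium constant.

K depends on temperature via the van 't Hoff relation. The forward reaction is exothermic, so lowering T increases K.

increases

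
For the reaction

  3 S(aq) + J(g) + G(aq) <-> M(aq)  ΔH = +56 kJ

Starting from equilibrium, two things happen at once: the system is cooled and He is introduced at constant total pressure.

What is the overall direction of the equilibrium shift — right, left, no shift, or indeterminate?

The forward reaction is endothermic. Lowering T favours the exothermic direction — shift to the left.
Adding inert gas at constant total pressure expands the volume and lowers every reacting partial pressure. With Δn_gas = 0 − 1 = -1, Q moves away from K toward the side with fewer gas moles, so the system shifts toward the side with more gas moles — to the left.
All effects act in the same direction — net shift to the left.

left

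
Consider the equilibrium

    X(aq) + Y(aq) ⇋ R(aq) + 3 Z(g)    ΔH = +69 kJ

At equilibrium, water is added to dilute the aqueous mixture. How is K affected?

unchanged

The equilibrium constant depends only on temperature. This perturbation may move the position of equilibrium, but since T is unchanged, K itself is unchanged.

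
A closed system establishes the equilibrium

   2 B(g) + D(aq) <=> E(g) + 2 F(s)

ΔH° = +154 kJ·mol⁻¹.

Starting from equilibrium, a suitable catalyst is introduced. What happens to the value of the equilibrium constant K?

The equilibrium constant depends only on temperature. This perturbation changes neither the position of equilibrium nor K.

unchanged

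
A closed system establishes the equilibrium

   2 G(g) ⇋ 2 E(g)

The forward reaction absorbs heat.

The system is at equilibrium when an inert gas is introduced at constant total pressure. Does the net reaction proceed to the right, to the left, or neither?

no shift

Adding inert gas at constant total pressure expands the volume, scaling every reacting partial pressure by the same factor. Δn_gas = 2 − 2 = 0, so Q is unchanged — no shift.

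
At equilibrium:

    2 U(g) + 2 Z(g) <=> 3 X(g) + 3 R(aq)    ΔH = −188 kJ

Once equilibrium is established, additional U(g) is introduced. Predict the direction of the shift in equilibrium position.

Adding U (g), a reactant, drives the reaction to the right.

right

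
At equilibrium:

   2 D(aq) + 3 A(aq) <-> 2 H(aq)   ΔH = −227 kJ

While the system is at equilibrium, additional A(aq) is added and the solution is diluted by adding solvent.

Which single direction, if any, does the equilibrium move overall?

cannot be determined

Adding A (aq), a reactant, drives the reaction to the right.
Dilution lowers every aqueous concentration by the same factor. Δn_aq = 2 − 5 = -3, so the system shifts toward the side with more dissolved moles — to the left.
The individual effects push in opposite directions; without quantitative information the net direction cannot be determined.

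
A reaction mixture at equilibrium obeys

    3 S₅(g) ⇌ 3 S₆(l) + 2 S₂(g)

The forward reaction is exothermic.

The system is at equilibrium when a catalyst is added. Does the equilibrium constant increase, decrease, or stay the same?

The equilibrium constant depends only on temperature. This perturbation changes neither the position of equilibrium nor K.

unchanged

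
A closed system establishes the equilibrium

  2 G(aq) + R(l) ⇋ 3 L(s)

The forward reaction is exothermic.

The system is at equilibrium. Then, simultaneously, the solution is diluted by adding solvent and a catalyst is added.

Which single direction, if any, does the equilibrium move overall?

left

Dilution lowers every aqueous concentration by the same factor. Δn_aq = 0 − 2 = -2, so the system shifts toward the side with more dissolved moles — to the left.
A catalyst speeds both forward and reverse rates equally; it changes neither Q nor K — no shift from this change.
Only the nonzero effect(s) matter; the net shift is to the left.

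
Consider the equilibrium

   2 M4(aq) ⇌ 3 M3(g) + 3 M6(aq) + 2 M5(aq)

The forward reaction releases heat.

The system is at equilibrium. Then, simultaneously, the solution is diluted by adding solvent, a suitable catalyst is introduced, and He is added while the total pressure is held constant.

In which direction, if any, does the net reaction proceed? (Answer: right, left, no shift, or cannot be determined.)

Dilution lowers every aqueous concentration by the same factor. Δn_aq = 5 − 2 = +3, so the system shifts toward the side with more dissolved moles — to the right.
A catalyst speeds both forward and reverse rates equally; it changes neither Q nor K — no shift from this change.
Adding inert gas at constant total pressure expands the volume and lowers every reacting partial pressure. With Δn_gas = 3 − 0 = +3, Q moves away from K toward the side with fewer gas moles, so the system shifts toward the side with more gas moles — to the right.
Only the nonzero effect(s) matter; the net shift is to the right.

right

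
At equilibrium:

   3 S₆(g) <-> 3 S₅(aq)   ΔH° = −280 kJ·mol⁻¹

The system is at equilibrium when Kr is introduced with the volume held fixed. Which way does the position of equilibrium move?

At constant volume, adding an inert gas leaves every reacting species' partial pressure unchanged, so Q is unchanged — no shift from this change.

no shift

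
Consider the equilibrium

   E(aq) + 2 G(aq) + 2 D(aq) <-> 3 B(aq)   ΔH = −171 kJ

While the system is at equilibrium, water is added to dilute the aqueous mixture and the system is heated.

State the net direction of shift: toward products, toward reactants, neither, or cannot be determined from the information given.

left

Dilution lowers every aqueous concentration by the same factor. Δn_aq = 3 − 5 = -2, so the system shifts toward the side with more dissolved moles — to the left.
The forward reaction is exothermic. Raising T favours the endothermic direction — shift to the left.
All effects act in the same direction — net shift to the left.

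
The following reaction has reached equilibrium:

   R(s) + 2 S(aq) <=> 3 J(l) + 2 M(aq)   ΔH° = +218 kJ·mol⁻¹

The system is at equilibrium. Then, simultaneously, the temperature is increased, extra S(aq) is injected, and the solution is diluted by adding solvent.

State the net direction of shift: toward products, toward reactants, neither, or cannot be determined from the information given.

The forward reaction is endothermic. Raising T favours the endothermic direction — shift to the right.
Adding S (aq), a reactant, drives the reaction to the right.
Dilution scales every aqueous concentration by the same factor. Δn_aq = 2 − 2 = 0, so Q is unchanged — no shift.
Only the nonzero effect(s) matter; the net shift is to the right.

right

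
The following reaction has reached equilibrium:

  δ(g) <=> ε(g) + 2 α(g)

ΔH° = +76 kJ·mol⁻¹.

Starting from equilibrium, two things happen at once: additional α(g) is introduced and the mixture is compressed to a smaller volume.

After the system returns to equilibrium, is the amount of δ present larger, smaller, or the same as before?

Adding α (g), a product, drives the reaction to the left.
Gas moles: reactants 1, products 3 (Δn_gas = +2). Compression shifts the system toward the side with fewer moles of gas — to the left.
The net shift is to the left. δ is a reactant, so its amount increases.

increases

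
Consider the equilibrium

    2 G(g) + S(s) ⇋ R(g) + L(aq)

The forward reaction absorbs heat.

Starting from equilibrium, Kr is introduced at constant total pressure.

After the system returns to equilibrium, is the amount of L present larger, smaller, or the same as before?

decreases

Adding inert gas at constant total pressure expands the volume and lowers every reacting partial pressure. With Δn_gas = 1 − 2 = -1, Q moves away from K toward the side with fewer gas moles, so the system shifts toward the side with more gas moles — to the left.
The net shift is to the left. L is a product, so its amount decreases.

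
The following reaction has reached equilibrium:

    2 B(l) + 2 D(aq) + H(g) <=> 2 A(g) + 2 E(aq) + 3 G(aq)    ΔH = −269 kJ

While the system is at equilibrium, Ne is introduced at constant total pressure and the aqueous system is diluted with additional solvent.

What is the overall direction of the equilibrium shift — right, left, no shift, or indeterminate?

right

Adding inert gas at constant total pressure expands the volume and lowers every reacting partial pressure. With Δn_gas = 2 − 1 = +1, Q moves away from K toward the side with fewer gas moles, so the system shifts toward the side with more gas moles — to the right.
Dilution lowers every aqueous concentration by the same factor. Δn_aq = 5 − 2 = +3, so the system shifts toward the side with more dissolved moles — to the right.
All effects act in the same direction — net shift to the right.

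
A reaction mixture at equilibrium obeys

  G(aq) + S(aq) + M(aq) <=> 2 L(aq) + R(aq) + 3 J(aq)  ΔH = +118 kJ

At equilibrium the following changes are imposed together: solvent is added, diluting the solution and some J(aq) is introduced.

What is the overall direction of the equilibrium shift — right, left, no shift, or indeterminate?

Dilution lowers every aqueous concentration by the same factor. Δn_aq = 6 − 3 = +3, so the system shifts toward the side with more dissolved moles — to the right.
Adding J (aq), a product, drives the reaction to the left.
The individual effects push in opposite directions; without quantitative information the net direction cannot be determined.

cannot be determined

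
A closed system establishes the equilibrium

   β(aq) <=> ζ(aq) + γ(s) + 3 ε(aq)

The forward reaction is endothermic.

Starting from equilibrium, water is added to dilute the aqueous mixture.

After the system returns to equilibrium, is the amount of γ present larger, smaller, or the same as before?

increases

Dilution lowers every aqueous concentration by the same factor. Δn_aq = 4 − 1 = +3, so the system shifts toward the side with more dissolved moles — to the right.
The net shift is to the right. γ is a product, so its amount increases.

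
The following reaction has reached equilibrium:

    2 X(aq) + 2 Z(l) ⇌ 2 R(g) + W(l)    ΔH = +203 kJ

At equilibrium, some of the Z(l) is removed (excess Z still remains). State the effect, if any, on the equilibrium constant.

The equilibrium constant depends only on temperature. This perturbation changes neither the position of equilibrium nor K.

unchanged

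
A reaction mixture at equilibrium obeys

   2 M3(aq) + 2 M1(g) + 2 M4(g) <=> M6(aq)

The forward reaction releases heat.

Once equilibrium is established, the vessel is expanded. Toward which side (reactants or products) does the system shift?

left

Gas moles: reactants 4, products 0 (Δn_gas = -4). Expansion shifts the system toward the side with more moles of gas — to the left.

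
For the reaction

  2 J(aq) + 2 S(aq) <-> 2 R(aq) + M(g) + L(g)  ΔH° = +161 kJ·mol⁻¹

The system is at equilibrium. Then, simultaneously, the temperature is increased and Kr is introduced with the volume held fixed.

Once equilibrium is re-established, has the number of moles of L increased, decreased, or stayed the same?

The forward reaction is endothermic. Raising T favours the endothermic direction — shift to the right.
At constant volume, adding an inert gas leaves every reacting species' partial pressure unchanged, so Q is unchanged — no shift from this change.
The net shift is to the right. L is a product, so its amount increases.

increases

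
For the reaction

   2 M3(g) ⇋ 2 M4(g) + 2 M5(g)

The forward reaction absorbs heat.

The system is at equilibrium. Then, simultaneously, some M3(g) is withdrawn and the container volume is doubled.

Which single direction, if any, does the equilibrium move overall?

Removing M3 (g), a reactant, drives the reaction to the left.
Gas moles: reactants 2, products 4 (Δn_gas = +2). Expansion shifts the system toward the side with more moles of gas — to the right.
The individual effects push in opposite directions; without quantitative information the net direction cannot be determined.

cannot be determined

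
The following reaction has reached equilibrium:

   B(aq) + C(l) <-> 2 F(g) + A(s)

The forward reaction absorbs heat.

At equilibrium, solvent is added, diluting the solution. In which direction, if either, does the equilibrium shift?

left

Dilution lowers every aqueous concentration by the same factor. Δn_aq = 0 − 1 = -1, so the system shifts toward the side with more dissolved moles — to the left.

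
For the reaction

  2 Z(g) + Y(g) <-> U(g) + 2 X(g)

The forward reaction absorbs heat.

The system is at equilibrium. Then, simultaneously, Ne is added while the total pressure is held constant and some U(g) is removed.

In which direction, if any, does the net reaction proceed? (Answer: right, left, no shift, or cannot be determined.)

right

Adding inert gas at constant total pressure expands the volume, scaling every reacting partial pressure by the same factor. Δn_gas = 3 − 3 = 0, so Q is unchanged — no shift.
Removing U (g), a product, drives the reaction to the right.
Only the nonzero effect(s) matter; the net shift is to the right.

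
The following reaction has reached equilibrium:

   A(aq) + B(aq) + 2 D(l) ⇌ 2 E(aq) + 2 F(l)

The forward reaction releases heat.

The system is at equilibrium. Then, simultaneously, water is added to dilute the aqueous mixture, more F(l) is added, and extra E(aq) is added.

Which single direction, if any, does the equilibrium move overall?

left

Dilution scales every aqueous concentration by the same factor. Δn_aq = 2 − 2 = 0, so Q is unchanged — no shift.
F is a pure liquid; its activity is 1 regardless of amount, so Q is unaffected — no shift from this change.
Adding E (aq), a product, drives the reaction to the left.
Only the nonzero effect(s) matter; the net shift is to the left.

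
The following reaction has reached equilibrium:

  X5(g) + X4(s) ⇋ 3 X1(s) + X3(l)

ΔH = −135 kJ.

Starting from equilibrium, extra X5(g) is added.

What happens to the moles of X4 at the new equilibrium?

decreases

Adding X5 (g), a reactant, drives the reaction to the right.
The net shift is to the right. X4 is a reactant, so its amount decreases.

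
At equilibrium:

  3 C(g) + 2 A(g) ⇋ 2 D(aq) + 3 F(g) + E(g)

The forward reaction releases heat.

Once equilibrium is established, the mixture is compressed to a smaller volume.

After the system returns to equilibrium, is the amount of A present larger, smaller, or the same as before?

decreases

Gas moles: reactants 5, products 4 (Δn_gas = -1). Compression shifts the system toward the side with fewer moles of gas — to the right.
The net shift is to the right. A is a reactant, so its amount decreases.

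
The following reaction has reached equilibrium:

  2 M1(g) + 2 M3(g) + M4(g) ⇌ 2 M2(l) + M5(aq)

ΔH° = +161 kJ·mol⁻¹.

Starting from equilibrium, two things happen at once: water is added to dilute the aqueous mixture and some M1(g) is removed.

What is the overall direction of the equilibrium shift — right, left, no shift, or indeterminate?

cannot be determined

Dilution lowers every aqueous concentration by the same factor. Δn_aq = 1 − 0 = +1, so the system shifts toward the side with more dissolved moles — to the right.
Removing M1 (g), a reactant, drives the reaction to the left.
The individual effects push in opposite directions; without quantitative information the net direction cannot be determined.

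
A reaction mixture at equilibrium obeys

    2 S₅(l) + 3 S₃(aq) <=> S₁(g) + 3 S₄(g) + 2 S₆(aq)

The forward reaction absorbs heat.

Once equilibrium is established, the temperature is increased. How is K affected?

K depends on temperature via the van 't Hoff relation. The forward reaction is endothermic, so raising T increases K.

increases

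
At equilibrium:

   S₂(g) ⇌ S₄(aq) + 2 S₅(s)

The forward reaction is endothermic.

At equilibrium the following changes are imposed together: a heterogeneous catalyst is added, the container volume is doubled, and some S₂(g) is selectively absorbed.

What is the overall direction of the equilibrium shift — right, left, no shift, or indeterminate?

left

A catalyst speeds both forward and reverse rates equally; it changes neither Q nor K — no shift from this change.
Gas moles: reactants 1, products 0 (Δn_gas = -1). Expansion shifts the system toward the side with more moles of gas — to the left.
Removing S₂ (g), a reactant, drives the reaction to the left.
Only the nonzero effect(s) matter; the net shift is to the left.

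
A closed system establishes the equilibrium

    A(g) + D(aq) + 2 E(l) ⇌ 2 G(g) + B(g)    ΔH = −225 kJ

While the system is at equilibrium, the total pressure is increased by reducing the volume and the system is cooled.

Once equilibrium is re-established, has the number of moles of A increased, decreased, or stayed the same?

cannot be determined

Gas moles: reactants 1, products 3 (Δn_gas = +2). Compression shifts the system toward the side with fewer moles of gas — to the left.
The forward reaction is exothermic. Lowering T favours the exothermic direction — shift to the right.
The two effects oppose each other, so the net shift — and hence the change in A — cannot be determined from the given information.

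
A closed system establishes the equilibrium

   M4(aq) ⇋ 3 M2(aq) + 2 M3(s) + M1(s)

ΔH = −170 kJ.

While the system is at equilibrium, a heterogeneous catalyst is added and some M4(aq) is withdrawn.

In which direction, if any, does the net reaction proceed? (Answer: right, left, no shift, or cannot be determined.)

A catalyst speeds both forward and reverse rates equally; it changes neither Q nor K — no shift from this change.
Removing M4 (aq), a reactant, drives the reaction to the left.
Only the nonzero effect(s) matter; the net shift is to the left.

left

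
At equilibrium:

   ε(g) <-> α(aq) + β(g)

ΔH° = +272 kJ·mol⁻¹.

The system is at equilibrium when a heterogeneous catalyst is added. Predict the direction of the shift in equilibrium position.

no shift

A catalyst speeds both forward and reverse rates equally; it changes neither Q nor K — no shift from this change.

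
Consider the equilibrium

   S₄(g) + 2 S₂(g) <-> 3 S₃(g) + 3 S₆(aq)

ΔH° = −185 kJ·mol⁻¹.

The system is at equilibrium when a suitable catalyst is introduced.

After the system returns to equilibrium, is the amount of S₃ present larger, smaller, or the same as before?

A catalyst speeds both forward and reverse rates equally; it changes neither Q nor K — no shift from this change.
No net shift occurs, so the amount of S₃ is unchanged.

unchanged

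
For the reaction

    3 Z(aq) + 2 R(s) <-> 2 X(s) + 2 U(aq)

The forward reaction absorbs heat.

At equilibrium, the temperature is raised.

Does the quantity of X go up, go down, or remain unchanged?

increases

The forward reaction is endothermic. Raising T favours the endothermic direction — shift to the right.
The net shift is to the right. X is a product, so its amount increases.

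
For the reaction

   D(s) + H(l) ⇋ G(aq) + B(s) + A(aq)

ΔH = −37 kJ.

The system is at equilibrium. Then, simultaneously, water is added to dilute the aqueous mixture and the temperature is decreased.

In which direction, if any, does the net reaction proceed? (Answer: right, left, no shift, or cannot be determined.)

right

Dilution lowers every aqueous concentration by the same factor. Δn_aq = 2 − 0 = +2, so the system shifts toward the side with more dissolved moles — to the right.
The forward reaction is exothermic. Lowering T favours the exothermic direction — shift to the right.
All effects act in the same direction — net shift to the right.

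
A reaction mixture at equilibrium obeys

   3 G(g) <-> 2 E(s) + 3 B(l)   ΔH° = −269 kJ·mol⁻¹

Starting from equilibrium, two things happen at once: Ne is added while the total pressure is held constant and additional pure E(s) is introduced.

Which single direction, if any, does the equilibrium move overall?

Adding inert gas at constant total pressure expands the volume and lowers every reacting partial pressure. With Δn_gas = 0 − 3 = -3, Q moves away from K toward the side with fewer gas moles, so the system shifts toward the side with more gas moles — to the left.
E is a pure solid; its activity is 1 regardless of amount, so Q is unaffected — no shift from this change.
Only the nonzero effect(s) matter; the net shift is to the left.

left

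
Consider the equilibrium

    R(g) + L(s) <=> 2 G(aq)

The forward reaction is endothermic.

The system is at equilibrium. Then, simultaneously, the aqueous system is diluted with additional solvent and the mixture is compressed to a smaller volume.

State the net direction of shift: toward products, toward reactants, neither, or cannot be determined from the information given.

right

Dilution lowers every aqueous concentration by the same factor. Δn_aq = 2 − 0 = +2, so the system shifts toward the side with more dissolved moles — to the right.
Gas moles: reactants 1, products 0 (Δn_gas = -1). Compression shifts the system toward the side with fewer moles of gas — to the right.
All effects act in the same direction — net shift to the right.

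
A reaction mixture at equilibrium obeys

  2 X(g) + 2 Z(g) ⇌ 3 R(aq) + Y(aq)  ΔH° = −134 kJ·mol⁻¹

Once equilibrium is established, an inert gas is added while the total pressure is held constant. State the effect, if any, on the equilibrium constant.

The equilibrium constant depends only on temperature. This perturbation may move the position of equilibrium, but since T is unchanged, K itself is unchanged.

unchanged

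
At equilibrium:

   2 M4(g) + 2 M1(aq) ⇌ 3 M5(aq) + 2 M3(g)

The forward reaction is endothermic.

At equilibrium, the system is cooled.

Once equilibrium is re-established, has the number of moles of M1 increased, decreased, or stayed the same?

The forward reaction is endothermic. Lowering T favours the exothermic direction — shift to the left.
The net shift is to the left. M1 is a reactant, so its amount increases.

increases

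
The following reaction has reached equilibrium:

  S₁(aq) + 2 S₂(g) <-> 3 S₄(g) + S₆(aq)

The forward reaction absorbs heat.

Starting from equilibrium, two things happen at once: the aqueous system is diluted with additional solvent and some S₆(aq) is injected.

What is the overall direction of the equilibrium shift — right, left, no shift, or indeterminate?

Dilution scales every aqueous concentration by the same factor. Δn_aq = 1 − 1 = 0, so Q is unchanged — no shift.
Adding S₆ (aq), a product, drives the reaction to the left.
Only the nonzero effect(s) matter; the net shift is to the left.

left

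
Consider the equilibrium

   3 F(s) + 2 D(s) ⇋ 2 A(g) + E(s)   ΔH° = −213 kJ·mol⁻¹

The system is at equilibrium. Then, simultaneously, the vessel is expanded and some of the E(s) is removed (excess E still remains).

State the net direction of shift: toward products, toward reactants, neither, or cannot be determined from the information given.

Gas moles: reactants 0, products 2 (Δn_gas = +2). Expansion shifts the system toward the side with more moles of gas — to the right.
E is a pure solid; its activity is 1 regardless of amount, so Q is unaffected — no shift from this change.
Only the nonzero effect(s) matter; the net shift is to the right.

right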